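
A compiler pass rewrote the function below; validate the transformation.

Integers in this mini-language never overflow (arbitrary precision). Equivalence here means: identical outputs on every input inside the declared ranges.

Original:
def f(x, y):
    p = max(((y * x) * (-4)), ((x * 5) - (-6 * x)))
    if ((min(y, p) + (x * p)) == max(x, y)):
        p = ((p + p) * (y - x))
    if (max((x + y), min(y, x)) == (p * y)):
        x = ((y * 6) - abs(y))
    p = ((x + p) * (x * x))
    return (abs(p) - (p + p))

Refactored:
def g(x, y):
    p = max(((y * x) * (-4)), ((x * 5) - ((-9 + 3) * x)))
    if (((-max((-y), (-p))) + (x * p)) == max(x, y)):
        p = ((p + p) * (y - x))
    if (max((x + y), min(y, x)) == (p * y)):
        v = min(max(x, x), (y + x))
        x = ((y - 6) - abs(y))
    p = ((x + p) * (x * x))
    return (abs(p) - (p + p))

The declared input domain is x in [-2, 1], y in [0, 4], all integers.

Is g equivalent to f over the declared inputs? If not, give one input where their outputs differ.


These are not equivalent — on x=0, y=0 the outputs split (0 vs 648).
f: p=0, then ((min(y, p) + (x * p)) == max(x, y)) is true, then p=0, then (max((x + y), min(y, x)) == (p * y)) is true, then x=0, then p=0, then returns 0
g: p=0, then (((-max((-y), (-p))) + (x * p)) == max(x, y)) is true, then p=0, then (max((x + y), min(y, x)) == (p * y)) is true, then v=0, then x=-6, then p=-216, then returns 648
verdict: not equivalent; witness: x=0, y=0


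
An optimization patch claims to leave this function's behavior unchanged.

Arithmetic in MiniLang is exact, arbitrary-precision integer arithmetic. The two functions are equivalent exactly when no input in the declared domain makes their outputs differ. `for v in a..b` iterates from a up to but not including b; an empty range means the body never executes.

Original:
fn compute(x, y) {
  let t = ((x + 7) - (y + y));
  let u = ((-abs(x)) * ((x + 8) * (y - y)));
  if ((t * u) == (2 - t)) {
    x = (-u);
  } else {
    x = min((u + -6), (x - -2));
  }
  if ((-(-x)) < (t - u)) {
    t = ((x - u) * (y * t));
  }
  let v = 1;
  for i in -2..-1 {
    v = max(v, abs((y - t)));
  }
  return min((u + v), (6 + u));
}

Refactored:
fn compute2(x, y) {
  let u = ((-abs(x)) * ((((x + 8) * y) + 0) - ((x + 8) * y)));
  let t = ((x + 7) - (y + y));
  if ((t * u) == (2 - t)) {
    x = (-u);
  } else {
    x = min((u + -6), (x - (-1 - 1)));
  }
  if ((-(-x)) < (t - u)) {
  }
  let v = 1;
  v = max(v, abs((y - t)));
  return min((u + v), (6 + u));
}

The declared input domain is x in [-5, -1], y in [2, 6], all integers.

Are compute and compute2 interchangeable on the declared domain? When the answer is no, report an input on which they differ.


Try x=-5, y=2.
compute: t = -2; u = 0; ((t * u) == (2 - t)) -> false; x = -6; ((-(-x)) < (t - u)) -> true; t = 24; v = 1; [i=-2]; v = 22; return 6
compute2: u = 0; t = -2; ((t * u) == (2 - t)) -> false; x = -6; ((-(-x)) < (t - u)) -> true; v = 1; v = 4; return 4
6 != 4, so the rewrite changes behavior.
verdict: not equivalent; witness: x=-5, y=2


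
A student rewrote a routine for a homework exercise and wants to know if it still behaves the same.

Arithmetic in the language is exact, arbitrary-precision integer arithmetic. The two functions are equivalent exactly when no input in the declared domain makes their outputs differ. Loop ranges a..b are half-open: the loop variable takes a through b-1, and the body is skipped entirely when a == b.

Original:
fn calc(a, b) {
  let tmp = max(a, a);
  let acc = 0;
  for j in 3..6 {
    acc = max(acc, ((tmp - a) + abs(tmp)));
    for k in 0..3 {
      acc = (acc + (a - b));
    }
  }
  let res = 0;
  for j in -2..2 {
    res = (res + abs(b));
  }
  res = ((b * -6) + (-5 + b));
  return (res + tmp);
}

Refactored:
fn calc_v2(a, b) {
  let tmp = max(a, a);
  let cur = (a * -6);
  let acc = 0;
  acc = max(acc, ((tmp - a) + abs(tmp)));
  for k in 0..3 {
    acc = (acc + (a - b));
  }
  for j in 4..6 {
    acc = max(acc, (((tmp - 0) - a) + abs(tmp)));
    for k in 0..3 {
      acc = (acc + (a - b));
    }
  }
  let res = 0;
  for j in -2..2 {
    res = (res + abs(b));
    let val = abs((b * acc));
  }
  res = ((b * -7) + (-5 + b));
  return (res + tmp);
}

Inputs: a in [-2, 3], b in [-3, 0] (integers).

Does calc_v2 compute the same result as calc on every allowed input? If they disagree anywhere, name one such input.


Run the pair on a=-2, b=-3.
calc: tmp becomes -2; next acc becomes 0; next at j=3:; next acc becomes 2; next at k=0:; next acc becomes 3; next at k=1:; next acc becomes 4; next at k=2:; next acc becomes 5; next at j=4:; next acc becomes 5; next at k=0:; next acc becomes 6; next at k=1:; next acc becomes 7; next at k=2:; next acc becomes 8; next at j=5:; next acc becomes 8; next at k=0:; next acc becomes 9; next at k=1:; next acc becomes 10; next at k=2:; next acc becomes 11; next res becomes 0; next at j=-2:; next res becomes 3; next at j=-1:; next res becomes 6; next at j=0:; next res becomes 9; next at j=1:; next res becomes 12; next res becomes 10; next final value 8
calc_v2: tmp becomes -2; next cur becomes 12; next acc becomes 0; next acc becomes 2; next at k=0:; next acc becomes 3; next at k=1:; next acc becomes 4; next at k=2:; next acc becomes 5; next at j=4:; next acc becomes 5; next at k=0:; next acc becomes 6; next at k=1:; next acc becomes 7; next at k=2:; next acc becomes 8; next at j=5:; next acc becomes 8; next at k=0:; next acc becomes 9; next at k=1:; next acc becomes 10; next at k=2:; next acc becomes 11; next res becomes 0; next at j=-2:; next res becomes 3; next val becomes 33; next at j=-1:; next res becomes 6; next val becomes 33; next at j=0:; next res becomes 9; next val becomes 33; next at j=1:; next res becomes 12; next val becomes 33; next res becomes 13; next final value 11
8 != 11, so the rewrite changes behavior.
verdict: not equivalent; witness: a=-2, b=-3


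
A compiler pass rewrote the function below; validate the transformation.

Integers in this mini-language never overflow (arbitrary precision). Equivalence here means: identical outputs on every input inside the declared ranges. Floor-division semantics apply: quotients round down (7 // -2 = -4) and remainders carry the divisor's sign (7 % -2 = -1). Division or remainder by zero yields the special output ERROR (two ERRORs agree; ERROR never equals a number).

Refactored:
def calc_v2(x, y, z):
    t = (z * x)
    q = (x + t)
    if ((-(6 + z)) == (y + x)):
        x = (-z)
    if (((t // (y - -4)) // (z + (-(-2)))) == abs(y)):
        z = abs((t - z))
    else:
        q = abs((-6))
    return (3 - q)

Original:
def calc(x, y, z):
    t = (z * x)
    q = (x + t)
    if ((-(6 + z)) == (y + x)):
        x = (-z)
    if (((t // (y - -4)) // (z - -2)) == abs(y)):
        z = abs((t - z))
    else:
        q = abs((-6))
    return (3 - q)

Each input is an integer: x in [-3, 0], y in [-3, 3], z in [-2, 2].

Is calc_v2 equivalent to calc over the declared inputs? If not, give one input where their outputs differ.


Comparing the listings, the differences include: arithmetic usage differs.
One worked example (x=-3, y=2, z=-2) — calc: t = 6; q = 3; ((-(6 + z)) == (y + x)) -> false; division by zero -> ERROR; calc_v2: t = 6; q = 3; ((-(6 + z)) == (y + x)) -> false; division by zero -> ERROR; agreement on ERROR.
Across all 140 domain points the two functions coincide.
verdict: equivalent


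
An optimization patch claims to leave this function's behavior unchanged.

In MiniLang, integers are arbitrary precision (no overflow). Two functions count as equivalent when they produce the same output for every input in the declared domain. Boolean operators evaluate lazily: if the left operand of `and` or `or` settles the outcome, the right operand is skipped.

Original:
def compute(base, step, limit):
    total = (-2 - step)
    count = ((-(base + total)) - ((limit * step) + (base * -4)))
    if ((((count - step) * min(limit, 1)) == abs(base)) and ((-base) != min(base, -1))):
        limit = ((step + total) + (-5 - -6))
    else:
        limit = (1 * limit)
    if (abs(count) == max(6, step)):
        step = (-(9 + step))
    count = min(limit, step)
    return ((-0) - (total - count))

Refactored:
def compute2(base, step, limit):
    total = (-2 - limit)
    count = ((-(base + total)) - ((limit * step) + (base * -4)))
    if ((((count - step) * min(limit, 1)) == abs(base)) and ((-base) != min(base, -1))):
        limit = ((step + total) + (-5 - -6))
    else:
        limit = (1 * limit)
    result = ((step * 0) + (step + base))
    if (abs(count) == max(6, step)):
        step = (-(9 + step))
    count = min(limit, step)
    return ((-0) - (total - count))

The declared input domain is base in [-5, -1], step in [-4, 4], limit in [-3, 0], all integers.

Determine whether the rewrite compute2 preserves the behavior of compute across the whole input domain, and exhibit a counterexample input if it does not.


There is a counterexample at base=-5, step=-4, limit=-3: -6 on one side, -5 on the other.
compute: total=2, then count=-29, then ((((count - step) * min(limit, 1)) == abs(base)) and ((-base) != min(base, -1))) is false, then limit=-3, then (abs(count) == max(6, step)) is false, then count=-4, then returns -6
compute2: total=1, then count=-28, then ((((count - step) * min(limit, 1)) == abs(base)) and ((-base) != min(base, -1))) is false, then limit=-3, then result=-9, then (abs(count) == max(6, step)) is false, then count=-4, then returns -5
verdict: not equivalent; witness: base=-5, step=-4, limit=-3


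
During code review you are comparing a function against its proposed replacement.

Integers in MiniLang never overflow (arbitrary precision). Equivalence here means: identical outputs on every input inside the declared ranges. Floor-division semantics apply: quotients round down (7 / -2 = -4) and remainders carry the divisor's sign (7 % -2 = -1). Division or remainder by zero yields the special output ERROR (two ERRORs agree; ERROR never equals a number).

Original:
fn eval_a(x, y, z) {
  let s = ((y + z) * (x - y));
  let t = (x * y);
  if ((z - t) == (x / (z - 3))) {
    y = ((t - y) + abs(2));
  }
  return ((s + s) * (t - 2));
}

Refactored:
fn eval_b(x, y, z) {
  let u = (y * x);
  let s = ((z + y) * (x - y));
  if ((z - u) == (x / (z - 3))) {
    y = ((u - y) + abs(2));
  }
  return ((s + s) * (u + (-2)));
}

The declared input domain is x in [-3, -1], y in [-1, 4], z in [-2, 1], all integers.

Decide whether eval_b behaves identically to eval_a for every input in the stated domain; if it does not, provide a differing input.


Reading the diff, among the changes: local variable names differ, plus arithmetic usage differs.
One worked example (x=-1, y=0, z=0) — eval_a: s := 0 | t := 0 | ((z - t) == (x / (z - 3))): true | y := 2 | result 0; eval_b: u := 0 | s := 0 | ((z - u) == (x / (z - 3))): true | y := 2 | result 0; agreement on 0.
Sweeping the whole domain (72 inputs) finds no disagreement.
verdict: equivalent


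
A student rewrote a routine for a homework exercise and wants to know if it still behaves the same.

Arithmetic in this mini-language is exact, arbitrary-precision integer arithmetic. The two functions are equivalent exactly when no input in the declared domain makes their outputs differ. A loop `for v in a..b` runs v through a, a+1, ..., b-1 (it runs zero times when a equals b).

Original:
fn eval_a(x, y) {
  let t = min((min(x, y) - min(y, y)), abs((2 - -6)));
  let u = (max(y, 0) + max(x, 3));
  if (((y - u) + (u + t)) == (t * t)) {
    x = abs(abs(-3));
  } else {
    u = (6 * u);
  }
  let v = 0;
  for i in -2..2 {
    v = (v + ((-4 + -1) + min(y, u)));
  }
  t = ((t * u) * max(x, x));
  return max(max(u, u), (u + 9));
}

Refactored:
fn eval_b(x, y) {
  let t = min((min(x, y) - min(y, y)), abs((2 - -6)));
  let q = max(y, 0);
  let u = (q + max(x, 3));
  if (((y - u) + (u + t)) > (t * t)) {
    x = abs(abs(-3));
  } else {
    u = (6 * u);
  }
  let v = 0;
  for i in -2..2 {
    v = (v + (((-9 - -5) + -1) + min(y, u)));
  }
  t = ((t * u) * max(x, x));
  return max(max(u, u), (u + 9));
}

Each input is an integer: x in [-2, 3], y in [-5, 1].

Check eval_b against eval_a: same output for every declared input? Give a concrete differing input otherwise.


At x=0, y=0: eval_a gives 12, eval_b gives 27.
verdict: not equivalent; witness: x=0, y=0


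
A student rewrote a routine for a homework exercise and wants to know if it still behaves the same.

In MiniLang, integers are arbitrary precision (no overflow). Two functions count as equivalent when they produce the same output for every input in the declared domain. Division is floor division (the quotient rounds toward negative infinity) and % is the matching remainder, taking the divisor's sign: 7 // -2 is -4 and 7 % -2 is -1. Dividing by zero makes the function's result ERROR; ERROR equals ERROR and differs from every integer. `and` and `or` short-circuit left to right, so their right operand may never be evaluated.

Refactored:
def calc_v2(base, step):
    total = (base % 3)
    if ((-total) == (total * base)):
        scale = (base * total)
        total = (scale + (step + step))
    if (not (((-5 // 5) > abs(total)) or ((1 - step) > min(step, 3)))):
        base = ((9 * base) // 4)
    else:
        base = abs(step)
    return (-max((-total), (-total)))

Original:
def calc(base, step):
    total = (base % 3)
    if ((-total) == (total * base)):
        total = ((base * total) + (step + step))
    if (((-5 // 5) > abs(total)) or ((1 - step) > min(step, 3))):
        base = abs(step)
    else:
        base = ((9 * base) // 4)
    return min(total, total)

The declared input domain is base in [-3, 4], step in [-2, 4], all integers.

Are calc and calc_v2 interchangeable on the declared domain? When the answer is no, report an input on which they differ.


This is a faithful refactor — local variable names differ; also min/max/abs usage differs; also boolean connective usage differs; also statement counts differ, but the computed results match everywhere.
As a probe, take base=0, step=0: calc runs total becomes 0; next ((-total) == (total * base)) evaluates to true; next total becomes 0; next (((-5 // 5) > abs(total)) or ((1 - step) > min(step, 3))) evaluates to true; next base becomes 0; next final value 0; calc_v2 runs total becomes 0; next ((-total) == (total * base)) evaluates to true; next scale becomes 0; next total becomes 0; next (not (((-5 // 5) > abs(total)) or ((1 - step) > min(step, 3)))) evaluates to false; next base becomes 0; next final value 0; both end at 0.
Checked all 56 inputs in the declared domain: the outputs agree on every one.
verdict: equivalent


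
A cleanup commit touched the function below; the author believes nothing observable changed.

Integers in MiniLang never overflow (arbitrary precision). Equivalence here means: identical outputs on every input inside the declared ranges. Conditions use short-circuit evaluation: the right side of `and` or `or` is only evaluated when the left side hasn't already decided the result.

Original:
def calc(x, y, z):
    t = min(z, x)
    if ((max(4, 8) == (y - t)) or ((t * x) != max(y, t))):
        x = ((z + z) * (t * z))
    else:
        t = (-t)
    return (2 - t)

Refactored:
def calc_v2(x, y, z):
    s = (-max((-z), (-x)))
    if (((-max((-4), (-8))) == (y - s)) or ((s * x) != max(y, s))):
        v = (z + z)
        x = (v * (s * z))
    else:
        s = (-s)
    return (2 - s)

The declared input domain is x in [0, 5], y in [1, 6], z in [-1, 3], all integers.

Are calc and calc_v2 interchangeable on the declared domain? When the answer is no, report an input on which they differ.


On input x=3, y=6, z=2, calc returns 4 while calc_v2 returns 0.
verdict: not equivalent; witness: x=3, y=6, z=2


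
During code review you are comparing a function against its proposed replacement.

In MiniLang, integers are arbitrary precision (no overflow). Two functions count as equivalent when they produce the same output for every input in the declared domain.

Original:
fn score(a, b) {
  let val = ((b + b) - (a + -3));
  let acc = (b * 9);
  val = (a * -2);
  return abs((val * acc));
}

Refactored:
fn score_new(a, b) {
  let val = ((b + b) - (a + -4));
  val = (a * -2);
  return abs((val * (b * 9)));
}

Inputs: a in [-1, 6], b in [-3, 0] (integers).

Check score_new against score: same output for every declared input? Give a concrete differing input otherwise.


Although `-3` became `-4`, no input in the stated domain can expose it; all 32 inputs agree.
verdict: equivalent


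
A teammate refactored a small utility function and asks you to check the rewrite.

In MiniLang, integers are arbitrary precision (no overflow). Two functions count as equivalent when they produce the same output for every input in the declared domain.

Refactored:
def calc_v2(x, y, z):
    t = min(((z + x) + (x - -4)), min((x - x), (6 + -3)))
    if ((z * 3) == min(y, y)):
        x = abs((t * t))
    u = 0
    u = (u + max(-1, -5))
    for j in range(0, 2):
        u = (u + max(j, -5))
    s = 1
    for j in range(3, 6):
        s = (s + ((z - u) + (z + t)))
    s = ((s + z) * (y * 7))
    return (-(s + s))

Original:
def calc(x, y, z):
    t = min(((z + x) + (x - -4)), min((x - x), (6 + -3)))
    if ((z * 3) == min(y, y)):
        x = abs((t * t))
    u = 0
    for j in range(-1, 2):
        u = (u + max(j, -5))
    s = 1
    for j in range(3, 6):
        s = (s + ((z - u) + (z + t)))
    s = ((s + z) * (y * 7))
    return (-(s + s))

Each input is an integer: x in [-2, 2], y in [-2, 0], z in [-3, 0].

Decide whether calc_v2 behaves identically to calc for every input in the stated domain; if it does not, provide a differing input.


This is a faithful refactor — min/max/abs usage differs; and statement counts differ; and constant usage differs; and loop structure differs; and arithmetic usage differs, but the computed results match everywhere.
Tracing x=2, y=-1, z=-3: calc: t becomes 0; next ((z * 3) == min(y, y)) evaluates to false; next u becomes 0; next at j=-1:; next u becomes -1; next at j=0:; next u becomes -1; next at j=1:; next u becomes 0; next s becomes 1; next at j=3:; next s becomes -5; next at j=4:; next s becomes -11; next at j=5:; next s becomes -17; next s becomes 140; next final value -280 | calc_v2: t becomes 0; next ((z * 3) == min(y, y)) evaluates to false; next u becomes 0; next u becomes -1; next at j=0:; next u becomes -1; next at j=1:; next u becomes 0; next s becomes 1; next at j=3:; next s becomes -5; next at j=4:; next s becomes -11; next at j=5:; next s becomes -17; next s becomes 140; next final value -280 — matching result -280.
Across all 60 domain points the two functions coincide.
verdict: equivalent


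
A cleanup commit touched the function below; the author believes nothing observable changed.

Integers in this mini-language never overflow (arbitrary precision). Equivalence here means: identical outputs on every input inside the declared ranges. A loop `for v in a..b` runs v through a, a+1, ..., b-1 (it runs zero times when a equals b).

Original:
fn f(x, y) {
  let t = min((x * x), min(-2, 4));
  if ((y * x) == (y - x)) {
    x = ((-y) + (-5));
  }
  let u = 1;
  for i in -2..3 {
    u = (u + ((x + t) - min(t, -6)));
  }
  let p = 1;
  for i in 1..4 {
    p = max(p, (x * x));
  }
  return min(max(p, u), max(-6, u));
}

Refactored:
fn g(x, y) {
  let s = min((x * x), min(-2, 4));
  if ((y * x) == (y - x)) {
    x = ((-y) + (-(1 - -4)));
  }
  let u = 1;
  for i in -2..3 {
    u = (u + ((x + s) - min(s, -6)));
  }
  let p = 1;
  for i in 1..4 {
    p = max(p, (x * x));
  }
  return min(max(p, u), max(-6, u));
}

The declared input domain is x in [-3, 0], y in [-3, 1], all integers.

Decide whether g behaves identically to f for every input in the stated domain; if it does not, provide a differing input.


Equivalent — the differences include arithmetic usage differs, plus constant usage differs, plus local variable names differ, yet no declared input distinguishes the two.
As a probe, take x=0, y=1: f runs t becomes -2; next ((y * x) == (y - x)) evaluates to false; next u becomes 1; next at i=-2:; next u becomes 5; next at i=-1:; next u becomes 9; next at i=0:; next u becomes 13; next at i=1:; next u becomes 17; next at i=2:; next u becomes 21; next p becomes 1; next at i=1:; next p becomes 1; next at i=2:; next p becomes 1; next at i=3:; next p becomes 1; next final value 21; g runs s becomes -2; next ((y * x) == (y - x)) evaluates to false; next u becomes 1; next at i=-2:; next u becomes 5; next at i=-1:; next u becomes 9; next at i=0:; next u becomes 13; next at i=1:; next u becomes 17; next at i=2:; next u becomes 21; next p becomes 1; next at i=1:; next p becomes 1; next at i=2:; next p becomes 1; next at i=3:; next p becomes 1; next final value 21; both end at 21.
Across all 20 domain points the two functions coincide.
verdict: equivalent


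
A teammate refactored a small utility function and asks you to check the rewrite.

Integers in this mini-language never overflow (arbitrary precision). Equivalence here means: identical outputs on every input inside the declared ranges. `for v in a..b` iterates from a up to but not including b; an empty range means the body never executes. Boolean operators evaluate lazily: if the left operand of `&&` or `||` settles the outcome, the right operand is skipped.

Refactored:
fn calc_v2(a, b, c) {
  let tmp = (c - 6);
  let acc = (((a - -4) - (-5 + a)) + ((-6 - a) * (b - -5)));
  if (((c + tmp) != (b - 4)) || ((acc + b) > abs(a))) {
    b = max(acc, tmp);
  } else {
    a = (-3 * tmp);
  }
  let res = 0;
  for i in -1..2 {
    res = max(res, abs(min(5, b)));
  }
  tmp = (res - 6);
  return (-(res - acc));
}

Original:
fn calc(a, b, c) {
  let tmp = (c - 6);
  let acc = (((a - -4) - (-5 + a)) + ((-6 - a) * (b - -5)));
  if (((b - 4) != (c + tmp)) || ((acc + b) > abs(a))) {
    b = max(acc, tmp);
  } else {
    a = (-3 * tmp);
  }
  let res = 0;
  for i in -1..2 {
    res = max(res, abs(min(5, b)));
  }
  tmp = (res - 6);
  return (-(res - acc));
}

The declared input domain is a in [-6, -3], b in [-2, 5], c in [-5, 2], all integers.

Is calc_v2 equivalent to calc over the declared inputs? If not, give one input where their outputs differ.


The two versions differ — the changes include same computation, different form.
As a probe, take a=-5, b=0, c=2: calc runs tmp := -4 | acc := 4 | (((b - 4) != (c + tmp)) || ((acc + b) > abs(a))): true | b := 4 | res := 0 | iter i=-1: | res := 4 | iter i=0: | res := 4 | iter i=1: | res := 4 | tmp := -2 | result 0; calc_v2 runs tmp := -4 | acc := 4 | (((c + tmp) != (b - 4)) || ((acc + b) > abs(a))): true | b := 4 | res := 0 | iter i=-1: | res := 4 | iter i=0: | res := 4 | iter i=1: | res := 4 | tmp := -2 | result 0; both end at 0.
Every one of the 256 inputs gives matching results.
verdict: equivalent


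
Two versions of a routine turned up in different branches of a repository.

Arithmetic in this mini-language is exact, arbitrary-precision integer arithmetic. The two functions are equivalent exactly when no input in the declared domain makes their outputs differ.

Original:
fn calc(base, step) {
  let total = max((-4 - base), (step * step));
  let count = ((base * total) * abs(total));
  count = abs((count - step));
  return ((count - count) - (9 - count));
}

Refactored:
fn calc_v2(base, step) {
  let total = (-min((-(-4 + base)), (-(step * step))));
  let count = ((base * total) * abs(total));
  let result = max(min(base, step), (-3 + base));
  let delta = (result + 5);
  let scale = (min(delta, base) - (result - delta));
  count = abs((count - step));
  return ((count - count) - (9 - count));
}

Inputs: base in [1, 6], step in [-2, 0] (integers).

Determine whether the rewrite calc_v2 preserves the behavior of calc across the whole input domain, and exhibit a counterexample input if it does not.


Take base=5, step=0.
calc: total = 0; count = 0; count = 0; return -9
calc_v2: total = 1; count = 5; result = 2; delta = 7; scale = 10; count = 5; return -4
-9 vs -4 — the two versions disagree here.
verdict: not equivalent; witness: base=5, step=0


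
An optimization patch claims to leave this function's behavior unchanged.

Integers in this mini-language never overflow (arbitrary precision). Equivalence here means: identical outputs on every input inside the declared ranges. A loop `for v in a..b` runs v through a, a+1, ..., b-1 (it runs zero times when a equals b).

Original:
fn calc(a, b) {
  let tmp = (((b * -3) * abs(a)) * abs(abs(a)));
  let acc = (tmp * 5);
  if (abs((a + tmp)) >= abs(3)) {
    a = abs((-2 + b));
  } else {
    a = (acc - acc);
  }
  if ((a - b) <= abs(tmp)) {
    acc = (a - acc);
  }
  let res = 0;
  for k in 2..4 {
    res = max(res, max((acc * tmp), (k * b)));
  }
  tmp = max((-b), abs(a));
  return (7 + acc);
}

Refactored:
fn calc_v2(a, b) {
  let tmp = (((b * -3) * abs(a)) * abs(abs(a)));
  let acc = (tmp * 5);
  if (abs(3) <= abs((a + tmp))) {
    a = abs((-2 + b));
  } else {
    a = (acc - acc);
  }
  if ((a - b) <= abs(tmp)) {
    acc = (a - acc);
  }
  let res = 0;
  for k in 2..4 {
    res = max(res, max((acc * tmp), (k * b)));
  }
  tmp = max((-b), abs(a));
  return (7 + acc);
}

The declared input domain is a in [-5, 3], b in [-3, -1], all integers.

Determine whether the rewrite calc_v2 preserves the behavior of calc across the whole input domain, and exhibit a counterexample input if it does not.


Equivalent — the differences include comparison usage differs, yet no declared input distinguishes the two.
Tracing a=-2, b=-3: calc: tmp = 36; acc = 180; (abs((a + tmp)) >= abs(3)) -> true; a = 5; ((a - b) <= abs(tmp)) -> true; acc = -175; res = 0; [k=2]; res = 0; [k=3]; res = 0; tmp = 5; return -168 | calc_v2: tmp = 36; acc = 180; (abs(3) <= abs((a + tmp))) -> true; a = 5; ((a - b) <= abs(tmp)) -> true; acc = -175; res = 0; [k=2]; res = 0; [k=3]; res = 0; tmp = 5; return -168 — matching result -168.
Every one of the 27 inputs gives matching results.
verdict: equivalent


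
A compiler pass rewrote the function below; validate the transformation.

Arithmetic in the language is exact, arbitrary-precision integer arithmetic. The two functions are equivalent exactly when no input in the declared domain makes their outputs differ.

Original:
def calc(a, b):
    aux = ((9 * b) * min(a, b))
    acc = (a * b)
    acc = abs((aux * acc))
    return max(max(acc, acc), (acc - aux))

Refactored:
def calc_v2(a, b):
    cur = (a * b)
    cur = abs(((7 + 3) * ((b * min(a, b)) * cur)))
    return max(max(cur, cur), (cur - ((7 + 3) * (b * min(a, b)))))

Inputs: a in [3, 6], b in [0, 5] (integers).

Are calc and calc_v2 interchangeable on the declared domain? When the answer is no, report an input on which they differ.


Not equivalent: a=3, b=1 separates them (27 vs 30).
calc: aux=9, then acc=3, then acc=27, then returns 27
calc_v2: cur=3, then cur=30, then returns 30
verdict: not equivalent; witness: a=3, b=1


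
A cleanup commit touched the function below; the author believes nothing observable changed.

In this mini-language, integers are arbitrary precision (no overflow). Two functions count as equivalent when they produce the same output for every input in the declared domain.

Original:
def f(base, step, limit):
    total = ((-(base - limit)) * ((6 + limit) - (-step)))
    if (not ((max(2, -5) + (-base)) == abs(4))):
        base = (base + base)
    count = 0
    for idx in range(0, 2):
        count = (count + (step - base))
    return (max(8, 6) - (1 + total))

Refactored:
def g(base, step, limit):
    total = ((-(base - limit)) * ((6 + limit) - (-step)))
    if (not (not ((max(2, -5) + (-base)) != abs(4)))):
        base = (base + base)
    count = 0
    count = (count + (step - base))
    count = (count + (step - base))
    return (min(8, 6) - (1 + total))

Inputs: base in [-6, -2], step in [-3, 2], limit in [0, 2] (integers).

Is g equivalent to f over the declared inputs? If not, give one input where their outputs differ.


Try base=-6, step=-3, limit=0.
f: total = 18; (not ((max(2, -5) + (-base)) == abs(4))) -> true; base = -12; count = 0; [idx=0]; count = 9; [idx=1]; count = 18; return -11
g: total = 18; (not (not ((max(2, -5) + (-base)) != abs(4)))) -> true; base = -12; count = 0; count = 9; count = 18; return -13
-11 != -13, so the rewrite changes behavior.
verdict: not equivalent; witness: base=-6, step=-3, limit=0


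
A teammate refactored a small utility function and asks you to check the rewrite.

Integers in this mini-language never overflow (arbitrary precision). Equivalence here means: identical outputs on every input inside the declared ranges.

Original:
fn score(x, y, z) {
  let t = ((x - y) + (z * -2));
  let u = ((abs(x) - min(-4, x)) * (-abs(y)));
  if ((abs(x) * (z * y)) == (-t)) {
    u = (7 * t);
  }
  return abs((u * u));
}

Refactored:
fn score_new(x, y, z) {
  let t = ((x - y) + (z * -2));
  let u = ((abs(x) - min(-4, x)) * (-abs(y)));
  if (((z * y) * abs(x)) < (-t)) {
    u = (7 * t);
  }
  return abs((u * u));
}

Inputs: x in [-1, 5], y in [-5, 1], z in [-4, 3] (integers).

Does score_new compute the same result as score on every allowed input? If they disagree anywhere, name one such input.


Consider the input x=-1, y=-5, z=1.
score: t=2, then u=-25, then ((abs(x) * (z * y)) == (-t)) is false, then returns 625
score_new: t=2, then u=-25, then (((z * y) * abs(x)) < (-t)) is true, then u=14, then returns 196
625 vs 196 — the two versions disagree here.
verdict: not equivalent; witness: x=-1, y=-5, z=1


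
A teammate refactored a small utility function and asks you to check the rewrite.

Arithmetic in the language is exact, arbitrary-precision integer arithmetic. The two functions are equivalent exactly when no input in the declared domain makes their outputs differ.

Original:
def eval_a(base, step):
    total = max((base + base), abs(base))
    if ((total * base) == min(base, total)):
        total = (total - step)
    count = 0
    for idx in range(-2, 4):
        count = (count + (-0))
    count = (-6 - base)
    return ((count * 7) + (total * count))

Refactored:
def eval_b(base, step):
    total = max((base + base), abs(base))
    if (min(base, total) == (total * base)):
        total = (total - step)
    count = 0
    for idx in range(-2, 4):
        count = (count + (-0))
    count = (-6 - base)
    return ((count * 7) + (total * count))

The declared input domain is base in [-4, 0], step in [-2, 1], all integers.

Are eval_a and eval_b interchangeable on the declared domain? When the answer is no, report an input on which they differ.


Side by side, the visible changes include: same computation, different form.
Tracing base=-4, step=0: eval_a: total := 4 | ((total * base) == min(base, total)): false | count := 0 | iter idx=-2: | count := 0 | iter idx=-1: | count := 0 | iter idx=0: | count := 0 | iter idx=1: | count := 0 | iter idx=2: | count := 0 | iter idx=3: | count := 0 | count := -2 | result -22 | eval_b: total := 4 | (min(base, total) == (total * base)): false | count := 0 | iter idx=-2: | count := 0 | iter idx=-1: | count := 0 | iter idx=0: | count := 0 | iter idx=1: | count := 0 | iter idx=2: | count := 0 | iter idx=3: | count := 0 | count := -2 | result -22 — matching result -22.
Every one of the 20 inputs gives matching results.
verdict: equivalent


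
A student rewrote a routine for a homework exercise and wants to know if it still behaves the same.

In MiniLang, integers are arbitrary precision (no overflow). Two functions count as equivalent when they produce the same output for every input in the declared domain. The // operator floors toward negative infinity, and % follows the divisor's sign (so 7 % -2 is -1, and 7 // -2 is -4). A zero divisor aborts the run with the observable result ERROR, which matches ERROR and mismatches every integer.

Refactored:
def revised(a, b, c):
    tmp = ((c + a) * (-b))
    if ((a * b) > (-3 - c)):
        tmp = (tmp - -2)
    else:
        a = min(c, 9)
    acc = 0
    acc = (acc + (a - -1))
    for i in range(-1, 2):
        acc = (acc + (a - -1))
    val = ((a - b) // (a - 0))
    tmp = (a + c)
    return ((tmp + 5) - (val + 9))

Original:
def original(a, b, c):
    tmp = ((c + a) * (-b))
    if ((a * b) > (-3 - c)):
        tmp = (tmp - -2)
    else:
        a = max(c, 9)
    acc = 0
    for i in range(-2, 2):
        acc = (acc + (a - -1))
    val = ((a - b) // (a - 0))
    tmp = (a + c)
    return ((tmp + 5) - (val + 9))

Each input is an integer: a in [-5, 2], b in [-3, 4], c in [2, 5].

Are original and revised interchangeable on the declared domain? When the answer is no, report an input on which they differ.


Consider the input a=-5, b=1, c=2.
original: tmp := 3 | ((a * b) > (-3 - c)): false | a := 9 | acc := 0 | iter i=-2: | acc := 10 | iter i=-1: | acc := 20 | iter i=0: | acc := 30 | iter i=1: | acc := 40 | val := 0 | tmp := 11 | result 7
revised: tmp := 3 | ((a * b) > (-3 - c)): false | a := 2 | acc := 0 | acc := 3 | iter i=-1: | acc := 6 | iter i=0: | acc := 9 | iter i=1: | acc := 12 | val := 0 | tmp := 4 | result 0
7 and 0 differ, so these are not the same function on this domain.
verdict: not equivalent; witness: a=-5, b=1, c=2


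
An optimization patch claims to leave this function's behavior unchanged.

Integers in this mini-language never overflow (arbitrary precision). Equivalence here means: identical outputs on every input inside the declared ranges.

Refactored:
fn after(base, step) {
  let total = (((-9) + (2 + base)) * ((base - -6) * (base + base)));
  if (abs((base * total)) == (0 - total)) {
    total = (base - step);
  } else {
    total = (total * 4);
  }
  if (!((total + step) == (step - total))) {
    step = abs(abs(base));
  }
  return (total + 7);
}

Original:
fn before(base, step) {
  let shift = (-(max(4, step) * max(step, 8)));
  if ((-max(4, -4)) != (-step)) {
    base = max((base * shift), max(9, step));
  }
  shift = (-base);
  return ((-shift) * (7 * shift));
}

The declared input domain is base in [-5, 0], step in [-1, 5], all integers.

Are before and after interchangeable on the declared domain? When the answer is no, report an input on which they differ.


On input base=-5, step=-1, before returns -179200 while after returns 487.
verdict: not equivalent; witness: base=-5, step=-1


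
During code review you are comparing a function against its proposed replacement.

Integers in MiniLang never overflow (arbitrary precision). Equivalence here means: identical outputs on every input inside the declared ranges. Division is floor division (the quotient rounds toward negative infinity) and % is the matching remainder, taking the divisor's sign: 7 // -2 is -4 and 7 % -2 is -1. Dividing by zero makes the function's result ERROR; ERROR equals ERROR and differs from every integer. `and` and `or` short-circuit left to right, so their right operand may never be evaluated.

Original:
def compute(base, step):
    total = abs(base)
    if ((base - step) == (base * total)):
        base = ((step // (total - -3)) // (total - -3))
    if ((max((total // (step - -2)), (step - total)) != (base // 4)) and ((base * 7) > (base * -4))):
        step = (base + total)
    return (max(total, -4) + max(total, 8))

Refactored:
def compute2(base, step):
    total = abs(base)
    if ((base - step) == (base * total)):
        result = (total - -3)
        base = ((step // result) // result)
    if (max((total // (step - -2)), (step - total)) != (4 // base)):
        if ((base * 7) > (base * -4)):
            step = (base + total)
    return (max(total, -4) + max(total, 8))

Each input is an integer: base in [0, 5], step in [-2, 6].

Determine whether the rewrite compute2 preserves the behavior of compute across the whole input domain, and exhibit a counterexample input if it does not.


On input base=0, step=-1, compute returns 8 while compute2 returns ERROR.
verdict: not equivalent; witness: base=0, step=-1


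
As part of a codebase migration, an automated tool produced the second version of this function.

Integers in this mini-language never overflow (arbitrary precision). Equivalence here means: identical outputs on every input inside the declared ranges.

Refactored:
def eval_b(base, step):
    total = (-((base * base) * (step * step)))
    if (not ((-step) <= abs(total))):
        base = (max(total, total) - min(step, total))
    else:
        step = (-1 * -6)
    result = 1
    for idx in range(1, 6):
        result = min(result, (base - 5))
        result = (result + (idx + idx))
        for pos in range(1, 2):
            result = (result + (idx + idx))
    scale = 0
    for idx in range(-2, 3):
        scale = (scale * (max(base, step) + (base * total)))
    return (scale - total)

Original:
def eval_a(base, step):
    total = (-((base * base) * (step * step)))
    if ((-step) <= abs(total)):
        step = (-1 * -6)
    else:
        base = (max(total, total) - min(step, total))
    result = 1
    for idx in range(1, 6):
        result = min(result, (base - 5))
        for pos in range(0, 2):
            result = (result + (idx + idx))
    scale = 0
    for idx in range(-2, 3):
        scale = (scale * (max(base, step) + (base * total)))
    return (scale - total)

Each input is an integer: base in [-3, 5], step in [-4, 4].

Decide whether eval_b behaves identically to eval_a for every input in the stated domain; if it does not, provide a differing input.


Comparing the listings, the differences include: boolean connective usage differs, statement counts differ, arithmetic usage differs, loop structure differs.
One worked example (base=3, step=4) — eval_a: total=-144, then ((-step) <= abs(total)) is true, then step=6, then result=1, then (idx=1), then result=-2, then (pos=0), then result=0, then (pos=1), then result=2, then (idx=2), then result=-2, then (pos=0), then result=2, then (pos=1), then result=6, then (idx=3), then result=-2, then (pos=0), then result=4, then (pos=1), then result=10, then (idx=4), then result=-2, then (pos=0), then result=6, then (pos=1), then result=14, then (idx=5), then result=-2, then (pos=0), then result=8, then (pos=1), then result=18, then scale=0, then (idx=-2), then scale=0, then (idx=-1), then scale=0, then (idx=0), then scale=0, then (idx=1), then scale=0, then (idx=2), then scale=0, then returns 144; eval_b: total=-144, then (not ((-step) <= abs(total))) is false, then step=6, then result=1, then (idx=1), then result=-2, then result=0, then (pos=1), then result=2, then (idx=2), then result=-2, then result=2, then (pos=1), then result=6, then (idx=3), then result=-2, then result=4, then (pos=1), then result=10, then (idx=4), then result=-2, then result=6, then (pos=1), then result=14, then (idx=5), then result=-2, then result=8, then (pos=1), then result=18, then scale=0, then (idx=-2), then scale=0, then (idx=-1), then scale=0, then (idx=0), then scale=0, then (idx=1), then scale=0, then (idx=2), then scale=0, then returns 144; agreement on 144.
Across all 81 domain points the two functions coincide.
verdict: equivalent


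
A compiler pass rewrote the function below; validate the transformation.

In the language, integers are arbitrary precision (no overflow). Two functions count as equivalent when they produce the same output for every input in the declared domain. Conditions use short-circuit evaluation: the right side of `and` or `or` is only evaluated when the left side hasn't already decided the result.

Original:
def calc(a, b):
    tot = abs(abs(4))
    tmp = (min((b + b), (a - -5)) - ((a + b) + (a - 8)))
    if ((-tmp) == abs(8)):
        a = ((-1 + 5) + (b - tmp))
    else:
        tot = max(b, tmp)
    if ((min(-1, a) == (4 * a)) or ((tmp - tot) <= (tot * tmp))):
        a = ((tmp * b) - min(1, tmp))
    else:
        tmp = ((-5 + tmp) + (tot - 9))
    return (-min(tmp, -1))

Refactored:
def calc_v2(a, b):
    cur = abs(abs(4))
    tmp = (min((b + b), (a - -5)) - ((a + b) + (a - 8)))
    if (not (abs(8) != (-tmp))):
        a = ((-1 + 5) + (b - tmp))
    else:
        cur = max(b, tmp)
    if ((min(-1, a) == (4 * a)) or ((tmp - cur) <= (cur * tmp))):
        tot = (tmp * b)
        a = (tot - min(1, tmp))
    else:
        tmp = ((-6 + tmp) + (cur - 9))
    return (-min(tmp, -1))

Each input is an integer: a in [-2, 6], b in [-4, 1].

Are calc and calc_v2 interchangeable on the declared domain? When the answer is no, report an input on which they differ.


The rewrite breaks on a=6, b=-4, where the results are 18 and 19.
calc: tot=4, then tmp=-8, then ((-tmp) == abs(8)) is true, then a=8, then ((min(-1, a) == (4 * a)) or ((tmp - tot) <= (tot * tmp))) is false, then tmp=-18, then returns 18
calc_v2: cur=4, then tmp=-8, then (not (abs(8) != (-tmp))) is true, then a=8, then ((min(-1, a) == (4 * a)) or ((tmp - cur) <= (cur * tmp))) is false, then tmp=-19, then returns 19
verdict: not equivalent; witness: a=6, b=-4
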